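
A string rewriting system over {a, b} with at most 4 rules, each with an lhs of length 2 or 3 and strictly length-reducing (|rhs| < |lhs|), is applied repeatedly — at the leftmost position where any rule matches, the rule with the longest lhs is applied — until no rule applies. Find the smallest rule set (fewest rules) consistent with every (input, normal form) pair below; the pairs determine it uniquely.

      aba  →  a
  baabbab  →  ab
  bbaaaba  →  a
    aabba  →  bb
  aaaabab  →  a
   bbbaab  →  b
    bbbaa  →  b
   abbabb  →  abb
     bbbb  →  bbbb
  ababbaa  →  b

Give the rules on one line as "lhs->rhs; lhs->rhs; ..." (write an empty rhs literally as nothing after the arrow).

  | aba => a
  | baabbab => abbab => ab
  | bbaaaba => baaba => aba => a
  | aabba => bbba => bb

aa->b; ba->; bab->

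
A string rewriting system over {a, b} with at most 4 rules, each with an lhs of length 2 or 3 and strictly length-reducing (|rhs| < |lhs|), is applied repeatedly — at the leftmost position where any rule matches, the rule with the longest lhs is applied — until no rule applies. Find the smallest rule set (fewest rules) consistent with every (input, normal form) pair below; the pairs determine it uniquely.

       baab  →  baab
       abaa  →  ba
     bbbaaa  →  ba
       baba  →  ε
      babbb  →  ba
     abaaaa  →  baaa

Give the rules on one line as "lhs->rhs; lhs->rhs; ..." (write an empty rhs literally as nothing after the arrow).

aba->b; bb->; bba->ab; bbb->bb

  | baab
  | abaa => ba
  | bbbaaa => bbaaa => abaa => ba
  | baba => bb => ε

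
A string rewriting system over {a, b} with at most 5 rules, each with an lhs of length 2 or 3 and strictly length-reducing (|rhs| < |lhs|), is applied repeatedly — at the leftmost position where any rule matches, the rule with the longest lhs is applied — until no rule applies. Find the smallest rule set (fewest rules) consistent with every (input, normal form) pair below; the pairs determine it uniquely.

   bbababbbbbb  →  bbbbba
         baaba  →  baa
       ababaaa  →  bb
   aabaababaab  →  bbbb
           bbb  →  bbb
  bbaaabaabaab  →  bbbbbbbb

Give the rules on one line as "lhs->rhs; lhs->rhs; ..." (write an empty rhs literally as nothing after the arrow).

aaa->bb; ab->b; aba->a; abb->ba

  | bbababbbbbb => bbabbbbbb => bbbabbbb => bbbbabb => bbbbba
  | baaba => baa
  | ababaaa => abaaa => aaa => bb
  | aabaababaab => aaababaab => bbbabaab => bbbaab => bbbab => bbbb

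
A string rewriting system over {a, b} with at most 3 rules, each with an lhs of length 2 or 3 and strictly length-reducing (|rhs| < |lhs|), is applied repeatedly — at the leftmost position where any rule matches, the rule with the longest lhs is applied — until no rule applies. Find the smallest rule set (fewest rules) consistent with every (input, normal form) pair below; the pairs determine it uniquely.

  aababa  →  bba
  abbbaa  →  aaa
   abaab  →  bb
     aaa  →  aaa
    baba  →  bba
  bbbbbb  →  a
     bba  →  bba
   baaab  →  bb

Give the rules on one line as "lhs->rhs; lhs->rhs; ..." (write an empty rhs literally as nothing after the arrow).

  | aababa => ababa => baba => bba
  | abbbaa => bbbaa => aaa
  | abaab => baab => bab => bb
  | aaa

ab->b; bbb->a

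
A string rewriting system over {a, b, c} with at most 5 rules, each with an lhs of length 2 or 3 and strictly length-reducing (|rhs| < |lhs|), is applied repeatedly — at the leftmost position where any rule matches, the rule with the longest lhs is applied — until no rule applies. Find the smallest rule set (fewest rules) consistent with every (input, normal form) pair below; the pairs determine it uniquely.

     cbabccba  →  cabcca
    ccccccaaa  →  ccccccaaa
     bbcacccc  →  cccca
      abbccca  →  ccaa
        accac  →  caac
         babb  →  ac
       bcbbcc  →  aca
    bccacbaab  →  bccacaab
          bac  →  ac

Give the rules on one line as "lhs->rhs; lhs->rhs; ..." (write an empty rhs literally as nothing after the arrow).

acc->ca; ba->a; bb->c; cbb->aa

  | cbabccba => cabccba => cabcca
  | ccccccaaa
  | bbcacccc => ccacccc => cccacc => cccca
  | abbccca => acccca => cacca => ccaa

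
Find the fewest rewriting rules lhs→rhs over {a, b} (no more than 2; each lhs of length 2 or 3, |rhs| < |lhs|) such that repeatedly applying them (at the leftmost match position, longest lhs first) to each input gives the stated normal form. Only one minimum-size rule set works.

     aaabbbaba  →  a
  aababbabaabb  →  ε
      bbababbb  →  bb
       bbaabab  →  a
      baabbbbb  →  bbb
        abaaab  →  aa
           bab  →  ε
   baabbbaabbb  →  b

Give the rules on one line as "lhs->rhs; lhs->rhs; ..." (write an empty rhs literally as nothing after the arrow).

ab->; ba->a

  | aaabbbaba => aabbaba => ababa => aba => a
  | aababbabaabb => aabbabaabb => ababaabb => abaabb => aabb => ab => ε
  | bbababbb => bababbb => ababbb => abbb => bb
  | bbaabab => baabab => aabab => aab => a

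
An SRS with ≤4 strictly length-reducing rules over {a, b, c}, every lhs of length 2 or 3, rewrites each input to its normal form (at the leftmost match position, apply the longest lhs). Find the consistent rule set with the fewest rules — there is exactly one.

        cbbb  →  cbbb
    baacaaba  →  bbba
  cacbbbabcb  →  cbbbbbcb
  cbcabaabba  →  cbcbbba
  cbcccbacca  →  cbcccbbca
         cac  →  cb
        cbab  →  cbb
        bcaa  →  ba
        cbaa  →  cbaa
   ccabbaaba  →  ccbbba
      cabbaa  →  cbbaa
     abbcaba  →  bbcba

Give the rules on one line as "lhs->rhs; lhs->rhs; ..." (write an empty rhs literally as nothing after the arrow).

ab->b; ac->b; caa->a

  | cbbb
  | baacaaba => babaaba => bbaaba => bbaba => bbba
  | cacbbbabcb => cbbbbabcb => cbbbbbcb
  | cbcabaabba => cbcbaabba => cbcbabba => cbcbbba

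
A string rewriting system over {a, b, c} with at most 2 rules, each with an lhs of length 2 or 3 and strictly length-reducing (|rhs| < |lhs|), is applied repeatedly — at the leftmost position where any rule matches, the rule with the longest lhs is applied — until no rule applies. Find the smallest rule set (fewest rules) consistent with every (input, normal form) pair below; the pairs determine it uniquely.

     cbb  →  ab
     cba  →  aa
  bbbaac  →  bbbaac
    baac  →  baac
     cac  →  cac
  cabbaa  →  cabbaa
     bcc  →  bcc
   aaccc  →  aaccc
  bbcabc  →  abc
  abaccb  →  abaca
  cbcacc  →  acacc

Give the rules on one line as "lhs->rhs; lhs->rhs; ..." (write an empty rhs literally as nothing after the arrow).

bbc->; cb->a

  | cbb => ab
  | cba => aa
  | bbbaac
  | baac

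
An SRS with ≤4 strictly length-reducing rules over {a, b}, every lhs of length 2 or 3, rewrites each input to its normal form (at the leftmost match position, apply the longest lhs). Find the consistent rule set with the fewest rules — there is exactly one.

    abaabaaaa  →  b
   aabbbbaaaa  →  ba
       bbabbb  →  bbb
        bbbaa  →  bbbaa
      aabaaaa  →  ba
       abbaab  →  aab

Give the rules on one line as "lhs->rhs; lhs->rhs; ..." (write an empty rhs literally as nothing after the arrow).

  | abaabaaaa => abaaaa => aaa => b
  | aabbbbaaaa => abbaaaa => aaaa => ba
  | bbabbb => bbb
  | bbbaa

aaa->b; aba->; abb->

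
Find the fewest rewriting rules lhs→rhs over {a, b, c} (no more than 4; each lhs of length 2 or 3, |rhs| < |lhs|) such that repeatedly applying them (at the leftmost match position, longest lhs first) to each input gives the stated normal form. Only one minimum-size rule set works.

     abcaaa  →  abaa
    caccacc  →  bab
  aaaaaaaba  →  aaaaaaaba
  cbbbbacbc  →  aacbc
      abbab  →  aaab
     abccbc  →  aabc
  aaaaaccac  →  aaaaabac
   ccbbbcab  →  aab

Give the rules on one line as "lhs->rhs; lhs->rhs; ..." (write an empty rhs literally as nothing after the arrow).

  | abcaaa => abaa
  | caccacc => ccacc => bacc => bab
  | aaaaaaaba
  | cbbbbacbc => cabbacbc => bbacbc => aacbc

bb->a; ca->; cc->b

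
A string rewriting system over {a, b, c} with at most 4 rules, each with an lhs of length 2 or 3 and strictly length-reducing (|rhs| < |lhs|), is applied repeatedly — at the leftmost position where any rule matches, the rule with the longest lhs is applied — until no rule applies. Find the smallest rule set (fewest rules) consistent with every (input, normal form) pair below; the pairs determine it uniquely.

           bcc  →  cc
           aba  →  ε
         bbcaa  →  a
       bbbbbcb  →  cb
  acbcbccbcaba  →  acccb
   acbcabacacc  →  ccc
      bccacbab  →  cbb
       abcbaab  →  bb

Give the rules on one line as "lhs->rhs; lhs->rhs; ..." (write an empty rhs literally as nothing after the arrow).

ab->c; bc->c; ca->; cba->b

  | bcc => cc
  | aba => ca => ε
  | bbcaa => bcaa => caa => a
  | bbbbbcb => bbbbcb => bbbcb => bbcb => bcb => cb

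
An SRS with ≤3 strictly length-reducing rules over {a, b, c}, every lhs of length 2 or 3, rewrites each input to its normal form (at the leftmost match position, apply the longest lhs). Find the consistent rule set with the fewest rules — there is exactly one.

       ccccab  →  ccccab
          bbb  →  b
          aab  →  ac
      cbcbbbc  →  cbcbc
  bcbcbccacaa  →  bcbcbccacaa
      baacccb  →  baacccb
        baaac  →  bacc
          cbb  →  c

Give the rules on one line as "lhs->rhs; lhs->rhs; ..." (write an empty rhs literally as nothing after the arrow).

  | ccccab
  | bbb => b
  | aab => ac
  | cbcbbbc => cbcbc

aaa->ac; aab->ac; bb->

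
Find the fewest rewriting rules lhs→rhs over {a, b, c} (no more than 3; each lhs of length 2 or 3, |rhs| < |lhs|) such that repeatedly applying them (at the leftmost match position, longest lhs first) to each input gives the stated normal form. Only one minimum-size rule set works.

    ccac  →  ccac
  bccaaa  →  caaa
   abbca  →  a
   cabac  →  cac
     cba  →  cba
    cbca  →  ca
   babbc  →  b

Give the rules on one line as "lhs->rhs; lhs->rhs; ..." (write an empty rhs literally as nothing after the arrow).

  | ccac
  | bccaaa => caaa
  | abbca => bca => a
  | cabac => cac

ab->; bc->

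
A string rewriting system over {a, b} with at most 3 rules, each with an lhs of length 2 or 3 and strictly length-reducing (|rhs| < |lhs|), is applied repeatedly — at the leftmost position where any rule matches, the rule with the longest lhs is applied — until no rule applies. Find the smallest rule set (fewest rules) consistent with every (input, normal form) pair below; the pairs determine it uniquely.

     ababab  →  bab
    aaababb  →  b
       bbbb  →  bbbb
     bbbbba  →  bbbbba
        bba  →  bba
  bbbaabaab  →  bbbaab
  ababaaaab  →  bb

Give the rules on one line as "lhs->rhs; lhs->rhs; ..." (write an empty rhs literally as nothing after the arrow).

aaa->ab; aba->; abb->ba

  | ababab => bab
  | aaababb => abbabb => baabb => baba => b
  | bbbb
  | bbbbba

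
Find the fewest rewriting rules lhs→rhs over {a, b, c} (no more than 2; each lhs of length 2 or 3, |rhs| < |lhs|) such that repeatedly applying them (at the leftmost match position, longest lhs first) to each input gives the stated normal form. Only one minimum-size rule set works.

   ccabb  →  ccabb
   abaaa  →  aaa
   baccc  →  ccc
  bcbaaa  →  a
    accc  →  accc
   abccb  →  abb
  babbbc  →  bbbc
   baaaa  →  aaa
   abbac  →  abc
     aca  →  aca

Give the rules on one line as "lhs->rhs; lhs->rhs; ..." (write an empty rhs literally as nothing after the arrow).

  | ccabb
  | abaaa => aaa
  | baccc => ccc
  | bcbaaa => bbaaa => baa => a

ba->; cb->b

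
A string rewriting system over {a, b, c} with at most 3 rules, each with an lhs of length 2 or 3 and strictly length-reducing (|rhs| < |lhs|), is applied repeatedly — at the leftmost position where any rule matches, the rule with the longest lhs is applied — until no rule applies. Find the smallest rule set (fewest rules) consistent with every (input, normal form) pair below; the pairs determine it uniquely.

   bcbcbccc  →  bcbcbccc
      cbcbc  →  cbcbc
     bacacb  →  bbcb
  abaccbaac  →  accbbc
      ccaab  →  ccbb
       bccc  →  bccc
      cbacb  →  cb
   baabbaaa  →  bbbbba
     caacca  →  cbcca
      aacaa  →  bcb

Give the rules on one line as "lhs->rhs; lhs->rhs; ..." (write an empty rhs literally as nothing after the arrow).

  | bcbcbccc
  | cbcbc
  | bacacb => baacb => bbcb
  | abaccbaac => accbaac => accbbc

aa->b; ab->; bac->ba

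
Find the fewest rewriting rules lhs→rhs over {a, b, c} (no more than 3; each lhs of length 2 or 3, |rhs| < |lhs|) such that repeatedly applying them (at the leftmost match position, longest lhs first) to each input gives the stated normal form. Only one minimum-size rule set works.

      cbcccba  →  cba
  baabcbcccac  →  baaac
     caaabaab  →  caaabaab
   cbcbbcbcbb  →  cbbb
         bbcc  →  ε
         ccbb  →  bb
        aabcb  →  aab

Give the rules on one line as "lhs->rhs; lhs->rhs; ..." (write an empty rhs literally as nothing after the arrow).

bc->; cc->

  | cbcccba => cccba => cba
  | baabcbcccac => baabcccac => baaccac => baaac
  | caaabaab
  | cbcbbcbcbb => cbbcbcbb => cbbcbb => cbbb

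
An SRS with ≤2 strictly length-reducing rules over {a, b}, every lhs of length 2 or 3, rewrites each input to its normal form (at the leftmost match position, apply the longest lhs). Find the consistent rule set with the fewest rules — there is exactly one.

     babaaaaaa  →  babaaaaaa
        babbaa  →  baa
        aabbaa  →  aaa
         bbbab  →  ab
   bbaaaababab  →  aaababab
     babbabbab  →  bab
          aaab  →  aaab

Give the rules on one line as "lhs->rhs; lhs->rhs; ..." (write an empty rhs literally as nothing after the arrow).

bba->; bbb->

  | babaaaaaa
  | babbaa => baa
  | aabbaa => aaa
  | bbbab => ab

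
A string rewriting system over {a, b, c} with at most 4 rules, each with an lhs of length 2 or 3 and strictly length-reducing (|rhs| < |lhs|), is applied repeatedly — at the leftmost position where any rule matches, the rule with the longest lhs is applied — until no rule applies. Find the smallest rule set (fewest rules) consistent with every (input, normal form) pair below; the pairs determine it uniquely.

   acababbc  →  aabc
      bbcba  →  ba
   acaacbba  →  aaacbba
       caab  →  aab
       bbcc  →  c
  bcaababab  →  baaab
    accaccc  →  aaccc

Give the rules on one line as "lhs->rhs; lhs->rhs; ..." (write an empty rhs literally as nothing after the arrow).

  | acababbc => aababbc => aabc
  | bbcba => ba
  | acaacbba => aaacbba
  | caab => aab

bab->; bbc->; ca->a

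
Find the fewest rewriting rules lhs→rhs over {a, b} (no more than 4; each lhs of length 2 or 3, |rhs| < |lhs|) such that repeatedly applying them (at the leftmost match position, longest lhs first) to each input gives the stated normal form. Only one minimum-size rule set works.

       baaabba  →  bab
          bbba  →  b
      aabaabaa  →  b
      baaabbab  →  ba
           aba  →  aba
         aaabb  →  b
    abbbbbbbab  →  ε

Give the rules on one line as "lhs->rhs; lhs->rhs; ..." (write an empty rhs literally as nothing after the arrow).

aa->b; aaa->ab; bb->; bbb->a

  | baaabba => babbba => baaa => bab
  | bbba => aa => b
  | aabaabaa => bbaabaa => aabaa => bbaa => aa => b
  | baaabbab => babbbab => baaab => babb => ba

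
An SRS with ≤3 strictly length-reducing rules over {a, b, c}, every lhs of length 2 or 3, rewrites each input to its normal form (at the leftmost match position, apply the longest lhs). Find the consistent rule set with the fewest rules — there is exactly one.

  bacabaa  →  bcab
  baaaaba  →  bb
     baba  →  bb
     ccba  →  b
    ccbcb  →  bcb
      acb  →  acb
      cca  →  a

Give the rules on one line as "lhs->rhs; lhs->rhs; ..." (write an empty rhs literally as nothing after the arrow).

ba->b; cc->

  | bacabaa => bcabaa => bcaba => bcab
  | baaaaba => baaaba => baaba => baba => bba => bb
  | baba => bba => bb
  | ccba => ba => b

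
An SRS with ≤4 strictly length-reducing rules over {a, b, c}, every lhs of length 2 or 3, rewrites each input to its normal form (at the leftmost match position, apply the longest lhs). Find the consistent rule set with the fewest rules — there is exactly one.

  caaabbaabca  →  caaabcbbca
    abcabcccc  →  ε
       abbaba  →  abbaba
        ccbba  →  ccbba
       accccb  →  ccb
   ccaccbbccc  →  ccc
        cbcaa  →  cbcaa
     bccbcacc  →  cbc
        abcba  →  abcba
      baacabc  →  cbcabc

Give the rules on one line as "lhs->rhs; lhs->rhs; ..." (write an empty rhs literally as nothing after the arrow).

  | caaabbaabca => caaabcbbca
  | abcabcccc => abcaccc => abcc => ac => ε
  | abbaba
  | ccbba

ac->; acc->; baa->cb; bcc->c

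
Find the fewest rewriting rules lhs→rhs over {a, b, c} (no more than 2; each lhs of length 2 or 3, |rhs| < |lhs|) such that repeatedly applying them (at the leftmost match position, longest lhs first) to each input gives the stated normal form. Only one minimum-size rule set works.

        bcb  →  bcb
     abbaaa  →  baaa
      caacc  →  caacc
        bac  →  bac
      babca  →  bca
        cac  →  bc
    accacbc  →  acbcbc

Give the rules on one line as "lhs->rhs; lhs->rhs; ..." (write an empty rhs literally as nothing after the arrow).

ab->; cac->bc

  | bcb
  | abbaaa => baaa
  | caacc
  | bac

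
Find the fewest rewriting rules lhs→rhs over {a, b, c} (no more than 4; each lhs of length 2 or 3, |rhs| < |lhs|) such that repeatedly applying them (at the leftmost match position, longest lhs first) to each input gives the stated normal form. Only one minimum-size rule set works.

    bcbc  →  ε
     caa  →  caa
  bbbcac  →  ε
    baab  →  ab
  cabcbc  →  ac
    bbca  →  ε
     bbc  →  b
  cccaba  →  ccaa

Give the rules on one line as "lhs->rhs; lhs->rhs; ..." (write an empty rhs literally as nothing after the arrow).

  | bcbc => bc => ε
  | caa
  | bbbcac => bbac => bc => ε
  | baab => ab

ba->; bc->; cab->a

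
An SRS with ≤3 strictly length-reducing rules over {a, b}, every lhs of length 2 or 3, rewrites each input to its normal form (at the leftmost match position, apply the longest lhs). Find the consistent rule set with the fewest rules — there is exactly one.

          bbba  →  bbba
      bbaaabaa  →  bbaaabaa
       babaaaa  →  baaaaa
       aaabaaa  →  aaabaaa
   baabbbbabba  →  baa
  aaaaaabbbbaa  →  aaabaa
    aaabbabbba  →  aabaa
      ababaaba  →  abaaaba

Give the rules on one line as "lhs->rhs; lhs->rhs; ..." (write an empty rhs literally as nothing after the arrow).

  | bbba
  | bbaaabaa
  | babaaaa => baaaaa
  | aaabaaa

abb->b; bab->ba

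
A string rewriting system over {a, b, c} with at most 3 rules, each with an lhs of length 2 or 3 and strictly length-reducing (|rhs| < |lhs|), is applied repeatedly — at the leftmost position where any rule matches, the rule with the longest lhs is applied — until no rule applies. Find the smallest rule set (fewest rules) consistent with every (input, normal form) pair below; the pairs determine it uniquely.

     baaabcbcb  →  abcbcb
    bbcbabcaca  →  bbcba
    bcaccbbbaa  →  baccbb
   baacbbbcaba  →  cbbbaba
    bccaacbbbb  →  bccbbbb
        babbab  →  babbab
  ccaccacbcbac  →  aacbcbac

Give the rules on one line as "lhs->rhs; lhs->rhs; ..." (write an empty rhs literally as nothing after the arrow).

  | baaabcbcb => abcbcb
  | bbcbabcaca => bbcbabaca => bbcbabaa => bbcba
  | bcaccbbbaa => baccbbbaa => baccbb
  | baacbbbcaba => cbbbcaba => cbbbaba

baa->; ca->a; caa->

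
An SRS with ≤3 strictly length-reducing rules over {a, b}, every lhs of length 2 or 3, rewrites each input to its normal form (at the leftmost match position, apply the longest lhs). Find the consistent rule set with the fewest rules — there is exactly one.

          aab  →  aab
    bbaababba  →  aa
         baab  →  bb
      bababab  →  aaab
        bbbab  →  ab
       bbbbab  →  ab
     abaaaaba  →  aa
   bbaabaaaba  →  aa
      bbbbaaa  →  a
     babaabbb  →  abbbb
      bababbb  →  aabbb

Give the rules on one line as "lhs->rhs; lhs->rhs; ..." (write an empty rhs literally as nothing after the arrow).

ba->a; baa->b

  | aab
  | bbaababba => bbbabba => bbabba => babba => abba => aba => aa
  | baab => bb
  | bababab => ababab => aabab => aaab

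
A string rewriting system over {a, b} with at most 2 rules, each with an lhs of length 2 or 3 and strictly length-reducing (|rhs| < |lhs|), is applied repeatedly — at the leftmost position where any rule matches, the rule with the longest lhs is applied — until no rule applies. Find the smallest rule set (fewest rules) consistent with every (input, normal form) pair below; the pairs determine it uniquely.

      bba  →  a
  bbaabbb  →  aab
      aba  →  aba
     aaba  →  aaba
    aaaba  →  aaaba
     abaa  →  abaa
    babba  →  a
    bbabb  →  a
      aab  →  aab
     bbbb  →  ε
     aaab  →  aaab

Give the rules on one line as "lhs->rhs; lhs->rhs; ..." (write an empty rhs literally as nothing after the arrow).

  | bba => a
  | bbaabbb => aabbb => aab
  | aba
  | aaba

bab->b; bb->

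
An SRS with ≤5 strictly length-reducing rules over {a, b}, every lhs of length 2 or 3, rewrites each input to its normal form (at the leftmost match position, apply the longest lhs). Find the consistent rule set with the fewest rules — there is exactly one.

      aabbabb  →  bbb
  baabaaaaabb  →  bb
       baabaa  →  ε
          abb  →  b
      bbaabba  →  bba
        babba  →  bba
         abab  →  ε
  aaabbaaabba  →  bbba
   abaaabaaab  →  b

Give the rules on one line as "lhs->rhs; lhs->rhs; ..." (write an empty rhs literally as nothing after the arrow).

  | aabbabb => bbabb => bbb
  | baabaaaaabb => abaaaaabb => aaaaabb => bbaabb => babb => bb
  | baabaa => abaa => aa => ε
  | abb => b

aa->; aaa->bb; ab->; baa->a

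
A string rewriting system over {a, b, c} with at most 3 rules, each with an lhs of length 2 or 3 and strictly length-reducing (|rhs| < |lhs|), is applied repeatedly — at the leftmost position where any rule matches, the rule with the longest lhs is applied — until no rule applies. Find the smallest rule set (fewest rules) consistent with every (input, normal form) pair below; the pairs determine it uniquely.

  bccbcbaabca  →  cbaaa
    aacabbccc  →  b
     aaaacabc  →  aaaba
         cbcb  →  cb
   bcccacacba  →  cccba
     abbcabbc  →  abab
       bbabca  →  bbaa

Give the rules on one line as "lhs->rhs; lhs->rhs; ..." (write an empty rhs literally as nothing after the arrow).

ac->b; bac->c; bc->

  | bccbcbaabca => cbcbaabca => cbaabca => cbaaa
  | aacabbccc => ababbccc => ababcc => abac => ac => b
  | aaaacabc => aaababc => aaaba
  | cbcb => cb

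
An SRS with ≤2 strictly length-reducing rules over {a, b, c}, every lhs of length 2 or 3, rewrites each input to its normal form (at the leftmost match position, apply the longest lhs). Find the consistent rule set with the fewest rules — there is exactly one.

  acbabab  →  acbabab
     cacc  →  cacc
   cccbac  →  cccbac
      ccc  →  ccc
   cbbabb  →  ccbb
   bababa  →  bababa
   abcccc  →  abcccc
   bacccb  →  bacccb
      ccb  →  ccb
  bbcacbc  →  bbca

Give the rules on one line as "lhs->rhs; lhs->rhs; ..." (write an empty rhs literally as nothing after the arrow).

  | acbabab
  | cacc
  | cccbac
  | ccc

bba->c; cbc->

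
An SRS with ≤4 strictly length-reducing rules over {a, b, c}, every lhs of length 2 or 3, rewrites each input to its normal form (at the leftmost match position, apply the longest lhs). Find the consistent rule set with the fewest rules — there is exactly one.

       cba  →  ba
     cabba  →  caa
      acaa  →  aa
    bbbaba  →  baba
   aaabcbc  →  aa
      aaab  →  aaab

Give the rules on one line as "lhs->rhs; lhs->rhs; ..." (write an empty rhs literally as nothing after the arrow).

ac->; bb->; cb->b

  | cba => ba
  | cabba => caa
  | acaa => aa
  | bbbaba => baba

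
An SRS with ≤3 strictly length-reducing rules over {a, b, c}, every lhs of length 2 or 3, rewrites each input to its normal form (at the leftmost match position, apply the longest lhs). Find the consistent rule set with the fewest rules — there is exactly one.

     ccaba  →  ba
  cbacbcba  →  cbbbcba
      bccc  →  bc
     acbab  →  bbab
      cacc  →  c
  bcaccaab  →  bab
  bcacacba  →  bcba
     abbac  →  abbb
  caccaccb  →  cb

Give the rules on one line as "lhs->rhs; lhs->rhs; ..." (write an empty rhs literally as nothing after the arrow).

  | ccaba => caba => ba
  | cbacbcba => cbbbcba
  | bccc => bcc => bc
  | acbab => bbab

ac->b; ca->; cc->c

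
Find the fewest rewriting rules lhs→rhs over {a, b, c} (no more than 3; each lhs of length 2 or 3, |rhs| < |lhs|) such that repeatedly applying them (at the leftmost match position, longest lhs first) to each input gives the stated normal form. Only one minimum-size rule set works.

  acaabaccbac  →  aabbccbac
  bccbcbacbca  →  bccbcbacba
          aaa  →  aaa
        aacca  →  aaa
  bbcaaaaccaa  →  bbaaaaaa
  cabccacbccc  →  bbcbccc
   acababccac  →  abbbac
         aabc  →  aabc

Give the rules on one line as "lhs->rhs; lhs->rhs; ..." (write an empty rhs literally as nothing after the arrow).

  | acaabaccbac => aaabaccbac => aabbccbac
  | bccbcbacbca => bccbcbacba
  | aaa
  | aacca => aaca => aaa

aba->bb; ca->a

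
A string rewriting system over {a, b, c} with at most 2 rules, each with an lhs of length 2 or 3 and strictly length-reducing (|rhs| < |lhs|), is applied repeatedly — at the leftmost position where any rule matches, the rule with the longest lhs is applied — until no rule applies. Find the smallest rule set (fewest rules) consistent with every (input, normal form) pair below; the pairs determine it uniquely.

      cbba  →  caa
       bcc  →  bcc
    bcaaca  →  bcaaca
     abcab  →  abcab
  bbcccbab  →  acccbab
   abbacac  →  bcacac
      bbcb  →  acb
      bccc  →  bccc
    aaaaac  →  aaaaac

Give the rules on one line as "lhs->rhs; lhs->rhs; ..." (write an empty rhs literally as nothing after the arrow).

  | cbba => caa
  | bcc
  | bcaaca
  | abcab

abb->bc; bb->a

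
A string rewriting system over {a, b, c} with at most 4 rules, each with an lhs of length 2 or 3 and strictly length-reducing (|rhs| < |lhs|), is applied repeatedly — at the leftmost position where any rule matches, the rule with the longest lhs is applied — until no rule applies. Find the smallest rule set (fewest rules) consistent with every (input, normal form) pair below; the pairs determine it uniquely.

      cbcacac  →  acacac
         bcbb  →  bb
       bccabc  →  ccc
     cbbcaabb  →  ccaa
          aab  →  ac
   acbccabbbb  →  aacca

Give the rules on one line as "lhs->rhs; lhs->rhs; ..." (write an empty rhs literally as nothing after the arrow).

ab->c; bc->; cb->a

  | cbcacac => acacac
  | bcbb => bb
  | bccabc => cabc => ccc
  | cbbcaabb => abcaabb => ccaabb => ccacb => ccaa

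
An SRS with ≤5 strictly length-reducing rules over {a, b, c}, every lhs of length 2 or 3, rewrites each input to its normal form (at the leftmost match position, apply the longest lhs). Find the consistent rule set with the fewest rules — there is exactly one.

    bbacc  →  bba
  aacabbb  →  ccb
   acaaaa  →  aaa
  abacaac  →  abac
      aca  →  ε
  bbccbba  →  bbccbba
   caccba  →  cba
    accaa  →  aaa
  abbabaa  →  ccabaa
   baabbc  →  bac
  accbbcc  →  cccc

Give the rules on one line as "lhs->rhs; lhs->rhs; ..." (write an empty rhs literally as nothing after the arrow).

abb->cc; aca->; acc->a; cac->

  | bbacc => bba
  | aacabbb => abbb => ccb
  | acaaaa => aaa
  | abacaac => abac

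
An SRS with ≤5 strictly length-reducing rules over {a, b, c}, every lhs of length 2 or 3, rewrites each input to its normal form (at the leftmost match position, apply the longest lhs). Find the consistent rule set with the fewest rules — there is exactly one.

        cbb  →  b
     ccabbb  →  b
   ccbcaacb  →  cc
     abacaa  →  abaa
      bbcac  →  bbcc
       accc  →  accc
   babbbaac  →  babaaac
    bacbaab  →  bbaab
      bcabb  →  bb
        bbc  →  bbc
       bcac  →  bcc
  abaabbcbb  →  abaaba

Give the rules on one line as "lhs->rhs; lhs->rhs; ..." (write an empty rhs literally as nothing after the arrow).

  | cbb => b
  | ccabbb => ccbbb => cbb => b
  | ccbcaacb => ccaacb => ccacb => cccb => cc
  | abacaa => abaa

bac->b; bbb->ba; ca->c; cb->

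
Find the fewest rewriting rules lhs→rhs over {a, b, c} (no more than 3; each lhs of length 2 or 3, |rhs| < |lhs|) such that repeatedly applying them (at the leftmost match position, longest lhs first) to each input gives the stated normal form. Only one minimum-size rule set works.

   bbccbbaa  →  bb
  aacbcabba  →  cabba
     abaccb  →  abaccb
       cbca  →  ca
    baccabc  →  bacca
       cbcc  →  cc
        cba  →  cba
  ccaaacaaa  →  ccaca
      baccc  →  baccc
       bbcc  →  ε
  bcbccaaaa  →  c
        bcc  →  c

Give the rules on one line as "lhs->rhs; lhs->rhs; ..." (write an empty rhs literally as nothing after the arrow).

  | bbccbbaa => bcbbaa => bbaa => bb
  | aacbcabba => cbcabba => cabba
  | abaccb
  | cbca => ca

aa->; bc->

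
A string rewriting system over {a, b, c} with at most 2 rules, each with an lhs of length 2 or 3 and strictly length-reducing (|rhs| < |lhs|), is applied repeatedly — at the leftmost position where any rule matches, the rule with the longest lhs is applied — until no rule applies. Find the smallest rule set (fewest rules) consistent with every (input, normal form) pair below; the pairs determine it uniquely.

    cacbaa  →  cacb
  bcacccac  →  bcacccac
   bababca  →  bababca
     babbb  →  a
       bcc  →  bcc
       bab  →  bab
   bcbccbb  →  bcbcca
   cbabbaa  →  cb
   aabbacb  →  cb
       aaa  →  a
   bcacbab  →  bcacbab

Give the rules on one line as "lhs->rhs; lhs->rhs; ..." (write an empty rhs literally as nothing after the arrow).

aa->; bb->a

  | cacbaa => cacb
  | bcacccac
  | bababca
  | babbb => baab => bb => a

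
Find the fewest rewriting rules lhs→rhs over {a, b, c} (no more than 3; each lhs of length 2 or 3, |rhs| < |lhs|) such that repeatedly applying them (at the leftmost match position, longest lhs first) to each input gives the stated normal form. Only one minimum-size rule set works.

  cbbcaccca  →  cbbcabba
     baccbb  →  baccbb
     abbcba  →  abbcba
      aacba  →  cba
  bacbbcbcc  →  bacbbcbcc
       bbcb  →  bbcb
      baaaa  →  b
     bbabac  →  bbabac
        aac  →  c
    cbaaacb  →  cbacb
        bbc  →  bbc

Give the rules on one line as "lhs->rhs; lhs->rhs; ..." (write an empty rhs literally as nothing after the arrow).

  | cbbcaccca => cbbcabba
  | baccbb
  | abbcba
  | aacba => cba

aa->; ccc->bb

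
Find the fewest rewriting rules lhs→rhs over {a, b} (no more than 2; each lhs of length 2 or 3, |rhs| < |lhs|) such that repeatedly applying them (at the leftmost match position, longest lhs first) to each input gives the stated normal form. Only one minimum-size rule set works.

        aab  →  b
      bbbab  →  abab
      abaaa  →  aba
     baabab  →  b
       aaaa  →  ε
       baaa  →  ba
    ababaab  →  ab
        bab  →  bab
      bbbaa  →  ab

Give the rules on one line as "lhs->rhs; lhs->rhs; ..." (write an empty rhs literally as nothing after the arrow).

  | aab => b
  | bbbab => abab
  | abaaa => aba
  | baabab => bbab => aab => b

aa->; bb->a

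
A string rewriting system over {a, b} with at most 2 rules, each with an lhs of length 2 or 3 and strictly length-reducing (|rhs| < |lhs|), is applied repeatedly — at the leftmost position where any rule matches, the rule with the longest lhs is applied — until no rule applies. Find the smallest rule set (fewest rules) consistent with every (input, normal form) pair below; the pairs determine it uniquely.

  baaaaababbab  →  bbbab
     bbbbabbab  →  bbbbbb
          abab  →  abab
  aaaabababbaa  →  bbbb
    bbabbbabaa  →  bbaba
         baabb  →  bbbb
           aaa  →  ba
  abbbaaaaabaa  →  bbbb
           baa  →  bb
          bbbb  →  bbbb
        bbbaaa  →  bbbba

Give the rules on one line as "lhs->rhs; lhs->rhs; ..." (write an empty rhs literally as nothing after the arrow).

  | baaaaababbab => bbaaababbab => bbbababbab => bbbabaab => bbbabbb => bbbab
  | bbbbabbab => bbbbaab => bbbbbb
  | abab
  | aaaabababbaa => baabababbaa => bbbababbaa => bbbabaaa => bbbabba => bbbaa => bbbb

aa->b; abb->a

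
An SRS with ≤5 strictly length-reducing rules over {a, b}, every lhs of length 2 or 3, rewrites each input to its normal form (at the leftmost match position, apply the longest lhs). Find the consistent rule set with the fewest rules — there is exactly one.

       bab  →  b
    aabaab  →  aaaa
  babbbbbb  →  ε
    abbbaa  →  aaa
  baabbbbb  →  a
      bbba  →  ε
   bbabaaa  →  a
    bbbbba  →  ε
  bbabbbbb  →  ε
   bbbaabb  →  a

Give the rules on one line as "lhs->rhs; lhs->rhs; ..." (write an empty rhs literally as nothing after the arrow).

  | bab => b
  | aabaab => aaaab => aaaa
  | babbbbbb => bbbbbb => bbbb => bb => ε
  | abbbaa => abbaa => abaa => aaa

ab->a; ba->; bb->; bba->b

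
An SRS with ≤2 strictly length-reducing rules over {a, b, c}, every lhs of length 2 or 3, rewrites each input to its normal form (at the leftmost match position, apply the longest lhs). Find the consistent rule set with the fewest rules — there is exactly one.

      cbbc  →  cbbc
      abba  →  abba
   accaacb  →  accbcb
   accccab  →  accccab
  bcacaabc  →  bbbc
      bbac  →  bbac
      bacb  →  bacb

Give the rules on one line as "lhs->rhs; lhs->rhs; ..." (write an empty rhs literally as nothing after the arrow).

aa->b; cac->

  | cbbc
  | abba
  | accaacb => accbcb
  | accccab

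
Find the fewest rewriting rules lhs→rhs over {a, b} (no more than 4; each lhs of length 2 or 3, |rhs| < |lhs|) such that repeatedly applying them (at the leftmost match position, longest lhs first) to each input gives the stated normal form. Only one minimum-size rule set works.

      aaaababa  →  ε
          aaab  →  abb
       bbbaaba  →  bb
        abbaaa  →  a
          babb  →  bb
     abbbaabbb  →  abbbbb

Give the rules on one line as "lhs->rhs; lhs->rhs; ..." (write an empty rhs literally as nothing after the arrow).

  | aaaababa => aabbaba => bbbaba => bbaaa => ba => ε
  | aaab => abb
  | bbbaaba => bbba => bb
  | abbaaa => aba => a

aab->bb; ba->; baa->; bab->aa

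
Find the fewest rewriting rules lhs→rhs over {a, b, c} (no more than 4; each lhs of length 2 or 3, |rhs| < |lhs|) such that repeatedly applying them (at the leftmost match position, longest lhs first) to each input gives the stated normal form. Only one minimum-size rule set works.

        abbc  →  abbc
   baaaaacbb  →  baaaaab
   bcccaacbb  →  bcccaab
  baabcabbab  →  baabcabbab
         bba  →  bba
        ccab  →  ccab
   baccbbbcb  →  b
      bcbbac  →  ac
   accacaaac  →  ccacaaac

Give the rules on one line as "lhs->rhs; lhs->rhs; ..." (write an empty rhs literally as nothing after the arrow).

acc->cc; bac->ac; cb->

  | abbc
  | baaaaacbb => baaaaab
  | bcccaacbb => bcccaab
  | baabcabbab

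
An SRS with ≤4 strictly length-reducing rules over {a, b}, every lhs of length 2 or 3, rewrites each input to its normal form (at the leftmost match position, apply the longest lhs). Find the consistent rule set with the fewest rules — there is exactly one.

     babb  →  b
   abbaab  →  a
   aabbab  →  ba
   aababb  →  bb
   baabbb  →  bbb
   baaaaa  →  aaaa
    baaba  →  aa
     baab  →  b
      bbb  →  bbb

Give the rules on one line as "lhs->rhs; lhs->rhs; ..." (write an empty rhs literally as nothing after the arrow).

ab->b; aba->aa; baa->a; bab->a

  | babb => ab => b
  | abbaab => bbaab => bab => a
  | aabbab => abbab => bbab => ba
  | aababb => aaabb => aabb => abb => bb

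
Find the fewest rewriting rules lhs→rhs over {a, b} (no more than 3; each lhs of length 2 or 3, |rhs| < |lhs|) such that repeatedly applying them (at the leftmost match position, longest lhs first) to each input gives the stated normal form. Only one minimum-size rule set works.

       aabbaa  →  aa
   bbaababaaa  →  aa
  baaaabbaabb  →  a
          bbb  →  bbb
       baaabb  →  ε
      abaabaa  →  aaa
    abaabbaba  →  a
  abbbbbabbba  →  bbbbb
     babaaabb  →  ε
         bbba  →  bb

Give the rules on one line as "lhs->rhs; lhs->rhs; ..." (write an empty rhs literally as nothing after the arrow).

  | aabbaa => abaa => aa
  | bbaababaaa => bababaaa => babaaa => baaa => aa
  | baaaabbaabb => aaabbaabb => aabaabb => aaabb => aab => a
  | bbb

ab->; ba->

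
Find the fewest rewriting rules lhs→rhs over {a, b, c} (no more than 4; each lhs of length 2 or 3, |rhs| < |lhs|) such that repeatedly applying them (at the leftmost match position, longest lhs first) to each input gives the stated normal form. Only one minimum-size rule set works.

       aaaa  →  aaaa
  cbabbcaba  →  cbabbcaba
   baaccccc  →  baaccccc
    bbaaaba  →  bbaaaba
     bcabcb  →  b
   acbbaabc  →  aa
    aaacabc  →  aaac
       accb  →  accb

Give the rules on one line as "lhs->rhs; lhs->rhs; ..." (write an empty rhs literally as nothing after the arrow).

abc->; bcb->b; cbb->

  | aaaa
  | cbabbcaba
  | baaccccc
  | bbaaaba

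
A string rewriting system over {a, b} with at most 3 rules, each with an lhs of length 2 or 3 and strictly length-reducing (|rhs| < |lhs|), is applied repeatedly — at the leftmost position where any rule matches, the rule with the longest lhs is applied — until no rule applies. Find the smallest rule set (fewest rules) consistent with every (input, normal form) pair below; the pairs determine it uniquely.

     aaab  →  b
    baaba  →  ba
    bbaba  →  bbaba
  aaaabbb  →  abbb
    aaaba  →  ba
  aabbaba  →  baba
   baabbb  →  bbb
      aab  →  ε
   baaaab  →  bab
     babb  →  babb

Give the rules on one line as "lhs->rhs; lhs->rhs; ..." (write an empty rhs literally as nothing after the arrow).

  | aaab => b
  | baaba => ba
  | bbaba
  | aaaabbb => abbb

aaa->; aab->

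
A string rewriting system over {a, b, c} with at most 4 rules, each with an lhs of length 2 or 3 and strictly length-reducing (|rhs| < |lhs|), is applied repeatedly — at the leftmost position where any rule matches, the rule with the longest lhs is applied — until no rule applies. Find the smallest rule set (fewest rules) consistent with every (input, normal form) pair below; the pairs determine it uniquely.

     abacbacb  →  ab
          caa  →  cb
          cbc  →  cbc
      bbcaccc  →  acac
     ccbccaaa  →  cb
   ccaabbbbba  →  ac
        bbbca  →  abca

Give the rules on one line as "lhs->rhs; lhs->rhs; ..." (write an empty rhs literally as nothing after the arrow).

aa->b; ba->c; bb->a; cc->

  | abacbacb => accbacb => abacb => accb => ab
  | caa => cb
  | cbc
  | bbcaccc => acaccc => acac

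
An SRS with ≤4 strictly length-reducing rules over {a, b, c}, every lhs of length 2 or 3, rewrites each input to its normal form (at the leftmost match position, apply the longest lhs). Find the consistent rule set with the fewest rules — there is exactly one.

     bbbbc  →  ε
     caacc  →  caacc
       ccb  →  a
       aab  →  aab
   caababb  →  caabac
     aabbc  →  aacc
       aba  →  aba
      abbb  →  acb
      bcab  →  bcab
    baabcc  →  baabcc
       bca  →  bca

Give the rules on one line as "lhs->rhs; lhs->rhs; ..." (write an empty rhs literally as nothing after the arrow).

bb->c; ccb->a; ccc->

  | bbbbc => cbbc => ccc => ε
  | caacc
  | ccb => a
  | aab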